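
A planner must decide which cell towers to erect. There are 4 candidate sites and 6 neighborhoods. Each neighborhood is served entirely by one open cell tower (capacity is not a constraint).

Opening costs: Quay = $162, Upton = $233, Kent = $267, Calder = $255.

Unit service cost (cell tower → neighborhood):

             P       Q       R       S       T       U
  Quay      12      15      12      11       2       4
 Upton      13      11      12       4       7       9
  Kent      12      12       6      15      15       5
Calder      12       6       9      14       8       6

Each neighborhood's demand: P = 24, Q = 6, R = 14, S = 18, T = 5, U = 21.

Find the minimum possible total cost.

For any fixed open set, each neighborhood goes to its cheapest open site; total = fixed + service.
{Quay}: P→Quay 12·24=288, Q→Quay 15·6=90, R→Quay 12·14=168, S→Quay 11·18=198, T→Quay 2·5=10, U→Quay 4·21=84. Service 838; fixed 162; total 1000.
{Upton}: P→Upton 13·24=312, Q→Upton 11·6=66, R→Upton 12·14=168, S→Upton 4·18=72, T→Upton 7·5=35, U→Upton 9·21=189. Service 842; fixed 233; total 1075.
{Quay, Upton}: service 688 + fixed 395 = 1083
{Quay, Upton, Kent, Calder}: service 574 + fixed 917 = 1491
No other subset beats 1000.

Minimum total cost: 1000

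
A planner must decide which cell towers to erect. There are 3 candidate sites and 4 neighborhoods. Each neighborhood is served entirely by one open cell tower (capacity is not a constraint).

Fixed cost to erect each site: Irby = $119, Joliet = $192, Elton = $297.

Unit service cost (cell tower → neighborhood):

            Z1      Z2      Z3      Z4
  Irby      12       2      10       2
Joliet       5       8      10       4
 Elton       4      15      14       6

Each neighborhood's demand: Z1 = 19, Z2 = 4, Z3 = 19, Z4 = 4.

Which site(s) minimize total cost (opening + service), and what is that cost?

For any fixed open set, each neighborhood goes to its cheapest open site; total = fixed + service.
{Joliet}: Z1→Joliet 5·19=95, Z2→Joliet 8·4=32, Z3→Joliet 10·19=190, Z4→Joliet 4·4=16. Service 333; fixed 192; total 525.
{Irby}: service 434 + fixed 119 = 553
{Irby, Joliet}: Z1→Joliet 5·19=95, Z2→Irby 2·4=8, Z3→Irby 10·19=190, Z4→Irby 2·4=8. Service 301; fixed 311; total 612.
{Irby, Joliet, Elton}: service 282 + fixed 608 = 890
No other subset beats 525.

Open Joliet only; minimum total cost 525.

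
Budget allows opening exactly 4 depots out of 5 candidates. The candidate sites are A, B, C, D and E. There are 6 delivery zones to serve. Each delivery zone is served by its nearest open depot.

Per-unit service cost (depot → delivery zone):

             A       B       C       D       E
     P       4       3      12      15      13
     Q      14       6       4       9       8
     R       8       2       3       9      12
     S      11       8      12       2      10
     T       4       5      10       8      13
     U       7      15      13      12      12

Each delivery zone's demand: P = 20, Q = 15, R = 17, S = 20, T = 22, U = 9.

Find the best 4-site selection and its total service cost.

Choose A, B, C and D; total service cost 345.

With exactly 4 open, each delivery zone uses its cheapest among the chosen.
{A, B, C, D}: P→B 3·20=60, Q→C 4·15=60, R→B 2·17=34, S→D 2·20=40, T→A 4·22=88, U→A 7·9=63. Service cost 345.
{A, B, D, E}: service cost 375
{A, C, D, E}: service cost 382
Among all 5 size-4 choices, {A, B, C, D} is lowest.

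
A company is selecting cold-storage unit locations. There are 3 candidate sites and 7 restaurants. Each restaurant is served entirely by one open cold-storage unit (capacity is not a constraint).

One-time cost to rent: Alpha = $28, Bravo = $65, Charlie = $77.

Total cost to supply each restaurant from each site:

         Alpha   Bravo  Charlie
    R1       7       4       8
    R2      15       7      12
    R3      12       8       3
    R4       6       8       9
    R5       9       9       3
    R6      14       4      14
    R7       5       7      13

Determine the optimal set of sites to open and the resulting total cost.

For any fixed open set, each restaurant goes to its cheapest open site; total = fixed + service.
{Alpha}: R1→Alpha 7, R2→Alpha 15, R3→Alpha 12, R4→Alpha 6, R5→Alpha 9, R6→Alpha 14, R7→Alpha 5. Service 68; fixed 28; total 96.
{Bravo}: service 47 + fixed 65 = 112
{Alpha, Bravo}: R1→Bravo 4, R2→Bravo 7, R3→Bravo 8, R4→Alpha 6, R5→Alpha 9, R6→Bravo 4, R7→Alpha 5. Service 43; fixed 93; total 136.
{Alpha, Bravo, Charlie}: R1→Bravo 4, R2→Bravo 7, R3→Charlie 3, R4→Alpha 6, R5→Charlie 3, R6→Bravo 4, R7→Alpha 5. Service 32; fixed 170; total 202.
No other subset beats 96.

Open Alpha only; minimum total cost 96.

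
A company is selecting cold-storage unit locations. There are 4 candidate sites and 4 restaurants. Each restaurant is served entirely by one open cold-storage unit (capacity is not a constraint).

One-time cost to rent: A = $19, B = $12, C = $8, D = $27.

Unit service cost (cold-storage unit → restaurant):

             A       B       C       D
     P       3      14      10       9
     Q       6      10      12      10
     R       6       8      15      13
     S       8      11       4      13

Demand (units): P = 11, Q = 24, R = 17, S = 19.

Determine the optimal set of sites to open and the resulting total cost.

Open A and C; minimum total cost 382.

For any fixed open set, each restaurant goes to its cheapest open site; total = fixed + service.
{A, C}: P→A 3·11=33, Q→A 6·24=144, R→A 6·17=102, S→C 4·19=76. Service 355; fixed 27; total 382.
{A, B, C}: service 355 + fixed 39 = 394
{A, C, D}: service 355 + fixed 54 = 409
{A, B, C, D}: service 355 + fixed 66 = 421
(All 15 nonempty subsets were checked; A and C is lowest.)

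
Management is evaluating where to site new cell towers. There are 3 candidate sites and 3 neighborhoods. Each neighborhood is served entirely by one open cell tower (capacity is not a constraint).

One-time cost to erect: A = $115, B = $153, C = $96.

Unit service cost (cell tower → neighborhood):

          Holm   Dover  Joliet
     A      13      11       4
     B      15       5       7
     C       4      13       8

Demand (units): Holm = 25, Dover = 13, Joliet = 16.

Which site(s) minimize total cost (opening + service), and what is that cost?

Open C only; minimum total cost 493.

For any fixed open set, each neighborhood goes to its cheapest open site; total = fixed + service.
{C}: Holm→C 4·25=100, Dover→C 13·13=169, Joliet→C 8·16=128. Service 397; fixed 96; total 493.
{A, C}: Holm→C 4·25=100, Dover→A 11·13=143, Joliet→A 4·16=64. Service 307; fixed 211; total 518.
{B, C}: service 277 + fixed 249 = 526
{A, B, C}: service 229 + fixed 364 = 593
No other subset beats 493.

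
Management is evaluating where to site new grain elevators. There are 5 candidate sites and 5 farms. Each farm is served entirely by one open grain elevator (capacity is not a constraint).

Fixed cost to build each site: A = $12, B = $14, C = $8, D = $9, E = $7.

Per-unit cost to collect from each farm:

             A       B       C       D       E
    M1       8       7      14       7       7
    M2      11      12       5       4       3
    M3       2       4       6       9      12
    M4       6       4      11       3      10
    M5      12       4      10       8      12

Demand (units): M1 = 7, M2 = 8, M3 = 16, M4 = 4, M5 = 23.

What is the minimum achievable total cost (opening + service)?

For any fixed open set, each farm goes to its cheapest open site; total = fixed + service.
{A, B, E}: M1→B 7·7=49, M2→E 3·8=24, M3→A 2·16=32, M4→B 4·4=16, M5→B 4·23=92. Service 213; fixed 33; total 246.
{A, B, D, E}: service 209 + fixed 42 = 251
{A, B, D}: M1→B 7·7=49, M2→D 4·8=32, M3→A 2·16=32, M4→D 3·4=12, M5→B 4·23=92. Service 217; fixed 35; total 252.
{A, B, C, D, E}: service 209 + fixed 50 = 259
No other subset beats 246.

Minimum total cost: 246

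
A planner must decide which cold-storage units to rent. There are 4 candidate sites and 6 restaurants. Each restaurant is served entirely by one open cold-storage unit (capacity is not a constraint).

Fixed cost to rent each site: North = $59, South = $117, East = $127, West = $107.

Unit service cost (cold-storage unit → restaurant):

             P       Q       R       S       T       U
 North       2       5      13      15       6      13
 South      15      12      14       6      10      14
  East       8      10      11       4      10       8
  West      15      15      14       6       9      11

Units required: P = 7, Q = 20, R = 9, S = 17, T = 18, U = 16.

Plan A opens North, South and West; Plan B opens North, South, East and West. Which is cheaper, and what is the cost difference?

Plan A: {North, South, West}: P→North 2·7=14, Q→North 5·20=100, R→North 13·9=117, S→South 6·17=102, T→North 6·18=108, U→West 11·16=176. Service 617; fixed 283; total 900.
Plan B: {North, South, East, West}: P→North 2·7=14, Q→North 5·20=100, R→East 11·9=99, S→East 4·17=68, T→North 6·18=108, U→East 8·16=128. Service 517; fixed 410; total 927.
Difference: |900 − 927| = 27.

Plan A is cheaper by 27.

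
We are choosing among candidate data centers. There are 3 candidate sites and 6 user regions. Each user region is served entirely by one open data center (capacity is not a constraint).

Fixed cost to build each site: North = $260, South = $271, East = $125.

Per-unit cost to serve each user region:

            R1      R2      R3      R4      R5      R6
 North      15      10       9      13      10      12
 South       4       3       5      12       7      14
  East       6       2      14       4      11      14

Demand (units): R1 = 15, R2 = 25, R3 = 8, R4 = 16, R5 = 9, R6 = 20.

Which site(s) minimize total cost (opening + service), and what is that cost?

Open East only; minimum total cost 820.

For any fixed open set, each user region goes to its cheapest open site; total = fixed + service.
{East}: R1→East 6·15=90, R2→East 2·25=50, R3→East 14·8=112, R4→East 4·16=64, R5→East 11·9=99, R6→East 14·20=280. Service 695; fixed 125; total 820.
{South, East}: service 557 + fixed 396 = 953
{South}: R1→South 4·15=60, R2→South 3·25=75, R3→South 5·8=40, R4→South 12·16=192, R5→South 7·9=63, R6→South 14·20=280. Service 710; fixed 271; total 981.
{North, South, East}: R1→South 4·15=60, R2→East 2·25=50, R3→South 5·8=40, R4→East 4·16=64, R5→South 7·9=63, R6→North 12·20=240. Service 517; fixed 656; total 1173.
(All 7 nonempty subsets were checked; East only is lowest.)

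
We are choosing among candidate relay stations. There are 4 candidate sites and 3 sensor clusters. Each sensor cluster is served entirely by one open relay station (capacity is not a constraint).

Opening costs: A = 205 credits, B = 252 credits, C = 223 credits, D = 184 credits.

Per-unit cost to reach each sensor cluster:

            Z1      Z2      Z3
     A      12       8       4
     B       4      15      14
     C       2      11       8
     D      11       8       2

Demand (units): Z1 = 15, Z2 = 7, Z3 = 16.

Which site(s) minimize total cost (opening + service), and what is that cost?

For any fixed open set, each sensor cluster goes to its cheapest open site; total = fixed + service.
{D}: Z1→D 11·15=165, Z2→D 8·7=56, Z3→D 2·16=32. Service 253; fixed 184; total 437.
{C}: service 235 + fixed 223 = 458
{A}: service 300 + fixed 205 = 505
{A, B, C, D}: Z1→C 2·15=30, Z2→A 8·7=56, Z3→D 2·16=32. Service 118; fixed 864; total 982.
(All 15 nonempty subsets were checked; D only is lowest.)

Open D only; minimum total cost 437.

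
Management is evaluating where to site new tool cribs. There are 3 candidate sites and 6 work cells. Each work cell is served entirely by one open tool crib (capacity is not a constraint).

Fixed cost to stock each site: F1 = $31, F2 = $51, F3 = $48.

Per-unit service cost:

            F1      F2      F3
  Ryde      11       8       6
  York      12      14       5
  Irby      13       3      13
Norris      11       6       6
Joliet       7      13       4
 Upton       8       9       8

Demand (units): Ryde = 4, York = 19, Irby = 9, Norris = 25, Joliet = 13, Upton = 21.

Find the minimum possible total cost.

Minimum total cost: 615

For any fixed open set, each work cell goes to its cheapest open site; total = fixed + service.
{F2, F3}: Ryde→F3 6·4=24, York→F3 5·19=95, Irby→F2 3·9=27, Norris→F2 6·25=150, Joliet→F3 4·13=52, Upton→F3 8·21=168. Service 516; fixed 99; total 615.
{F1, F2, F3}: service 516 + fixed 130 = 646
{F3}: Ryde→F3 6·4=24, York→F3 5·19=95, Irby→F3 13·9=117, Norris→F3 6·25=150, Joliet→F3 4·13=52, Upton→F3 8·21=168. Service 606; fixed 48; total 654.
{F1}: Ryde→F1 11·4=44, York→F1 12·19=228, Irby→F1 13·9=117, Norris→F1 11·25=275, Joliet→F1 7·13=91, Upton→F1 8·21=168. Service 923; fixed 31; total 954.
(All 7 nonempty subsets were checked; F2 and F3 is lowest.)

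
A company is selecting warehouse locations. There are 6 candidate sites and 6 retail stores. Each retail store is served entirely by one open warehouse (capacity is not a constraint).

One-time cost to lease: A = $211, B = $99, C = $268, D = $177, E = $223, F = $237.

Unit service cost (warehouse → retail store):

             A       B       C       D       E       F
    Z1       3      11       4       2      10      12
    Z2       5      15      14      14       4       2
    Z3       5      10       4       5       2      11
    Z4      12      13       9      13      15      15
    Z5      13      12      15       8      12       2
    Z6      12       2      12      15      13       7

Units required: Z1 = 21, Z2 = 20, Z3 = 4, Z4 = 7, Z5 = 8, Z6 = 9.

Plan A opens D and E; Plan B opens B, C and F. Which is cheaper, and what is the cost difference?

Plan A is cheaper by 39.

Plan A: {D, E}: Z1→D 2·21=42, Z2→E 4·20=80, Z3→E 2·4=8, Z4→D 13·7=91, Z5→D 8·8=64, Z6→E 13·9=117. Service 402; fixed 400; total 802.
Plan B: {B, C, F}: Z1→C 4·21=84, Z2→F 2·20=40, Z3→C 4·4=16, Z4→C 9·7=63, Z5→F 2·8=16, Z6→B 2·9=18. Service 237; fixed 604; total 841.
Difference: |802 − 841| = 39.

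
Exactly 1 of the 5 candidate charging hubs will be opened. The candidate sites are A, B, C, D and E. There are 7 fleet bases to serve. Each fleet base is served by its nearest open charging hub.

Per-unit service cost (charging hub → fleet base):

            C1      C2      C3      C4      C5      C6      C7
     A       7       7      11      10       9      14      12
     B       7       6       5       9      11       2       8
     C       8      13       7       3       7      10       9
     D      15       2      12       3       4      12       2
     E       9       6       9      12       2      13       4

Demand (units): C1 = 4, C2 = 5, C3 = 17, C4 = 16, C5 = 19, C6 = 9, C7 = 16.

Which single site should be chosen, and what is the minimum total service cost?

With exactly 1 open, each fleet base uses its cheapest among the chosen.
{D}: C1→D 15·4=60, C2→D 2·5=10, C3→D 12·17=204, C4→D 3·16=48, C5→D 4·19=76, C6→D 12·9=108, C7→D 2·16=32. Service cost 538.
{E}: service cost 630
{C}: service cost 631
Among all 5 size-1 choices, {D} is lowest.

Choose D only; total service cost 538.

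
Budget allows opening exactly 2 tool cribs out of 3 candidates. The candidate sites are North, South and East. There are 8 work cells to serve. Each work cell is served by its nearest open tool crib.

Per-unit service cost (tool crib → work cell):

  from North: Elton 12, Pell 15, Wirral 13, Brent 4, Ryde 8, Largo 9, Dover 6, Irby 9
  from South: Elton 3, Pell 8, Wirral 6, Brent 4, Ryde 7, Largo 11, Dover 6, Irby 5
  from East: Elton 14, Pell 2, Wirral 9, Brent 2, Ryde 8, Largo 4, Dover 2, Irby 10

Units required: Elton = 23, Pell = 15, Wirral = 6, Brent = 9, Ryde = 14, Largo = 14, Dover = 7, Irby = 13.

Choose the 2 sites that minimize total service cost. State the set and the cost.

Choose South and East; total service cost 386.

With exactly 2 open, each work cell uses its cheapest among the chosen.
{South, East}: Elton→South 3·23=69, Pell→East 2·15=30, Wirral→South 6·6=36, Brent→East 2·9=18, Ryde→South 7·14=98, Largo→East 4·14=56, Dover→East 2·7=14, Irby→South 5·13=65. Service cost 386.
{North, South}: service cost 592
{North, East}: service cost 677
Among all 3 size-2 choices, {South, East} is lowest.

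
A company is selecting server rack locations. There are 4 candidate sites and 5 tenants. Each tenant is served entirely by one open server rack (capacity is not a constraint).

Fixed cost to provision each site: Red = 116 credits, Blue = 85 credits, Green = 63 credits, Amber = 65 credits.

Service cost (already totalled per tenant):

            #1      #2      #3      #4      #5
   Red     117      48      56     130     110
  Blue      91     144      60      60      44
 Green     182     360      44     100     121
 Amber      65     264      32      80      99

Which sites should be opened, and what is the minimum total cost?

Open Blue only; minimum total cost 484.

For any fixed open set, each tenant goes to its cheapest open site; total = fixed + service.
{Blue}: #1→Blue 91, #2→Blue 144, #3→Blue 60, #4→Blue 60, #5→Blue 44. Service 399; fixed 85; total 484.
{Blue, Amber}: #1→Amber 65, #2→Blue 144, #3→Amber 32, #4→Blue 60, #5→Blue 44. Service 345; fixed 150; total 495.
{Red, Blue}: service 299 + fixed 201 = 500
{Red, Blue, Green, Amber}: service 249 + fixed 329 = 578
No other subset beats 484.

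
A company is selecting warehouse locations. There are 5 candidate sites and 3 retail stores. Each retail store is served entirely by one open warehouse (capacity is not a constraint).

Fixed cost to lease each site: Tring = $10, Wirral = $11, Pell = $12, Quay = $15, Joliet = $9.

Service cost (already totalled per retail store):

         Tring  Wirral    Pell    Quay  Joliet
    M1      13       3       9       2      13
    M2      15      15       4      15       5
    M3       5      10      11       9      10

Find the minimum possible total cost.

Minimum total cost: 36

For any fixed open set, each retail store goes to its cheapest open site; total = fixed + service.
{Pell}: M1→Pell 9, M2→Pell 4, M3→Pell 11. Service 24; fixed 12; total 36.
{Joliet}: service 28 + fixed 9 = 37
{Wirral, Joliet}: service 18 + fixed 20 = 38
{Tring, Wirral, Pell, Quay, Joliet}: service 11 + fixed 57 = 68
No other subset beats 36.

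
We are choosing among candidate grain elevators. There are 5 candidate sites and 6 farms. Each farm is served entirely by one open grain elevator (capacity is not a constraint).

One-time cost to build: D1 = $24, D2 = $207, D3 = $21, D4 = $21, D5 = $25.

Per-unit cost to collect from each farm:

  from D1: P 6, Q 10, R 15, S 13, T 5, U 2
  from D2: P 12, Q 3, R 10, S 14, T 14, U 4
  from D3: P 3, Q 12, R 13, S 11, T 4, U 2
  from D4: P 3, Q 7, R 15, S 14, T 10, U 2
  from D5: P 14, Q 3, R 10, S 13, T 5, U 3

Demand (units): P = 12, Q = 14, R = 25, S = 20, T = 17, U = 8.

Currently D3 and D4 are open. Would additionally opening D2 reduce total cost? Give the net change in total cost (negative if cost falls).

Current service cost with {D3, D4}: 763.
Adding D2: each farm re-picks its cheapest; new service cost 632, saving 131.
Extra fixed cost: 207. Net change = 207 − 131 = 76.
(Totals: 805 → 881.)

No — net change +76 (cost rises by 76).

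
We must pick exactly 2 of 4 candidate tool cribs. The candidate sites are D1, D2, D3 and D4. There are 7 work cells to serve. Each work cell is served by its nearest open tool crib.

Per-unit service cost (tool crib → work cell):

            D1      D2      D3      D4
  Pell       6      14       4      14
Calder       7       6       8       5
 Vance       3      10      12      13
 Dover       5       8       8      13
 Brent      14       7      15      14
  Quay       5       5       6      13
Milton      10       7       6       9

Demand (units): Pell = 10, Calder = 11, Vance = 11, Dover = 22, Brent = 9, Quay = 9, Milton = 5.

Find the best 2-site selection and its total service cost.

With exactly 2 open, each work cell uses its cheapest among the chosen.
{D1, D2}: Pell→D1 6·10=60, Calder→D2 6·11=66, Vance→D1 3·11=33, Dover→D1 5·22=110, Brent→D2 7·9=63, Quay→D1 5·9=45, Milton→D2 7·5=35. Service cost 412.
{D1, D3}: service cost 461
{D1, D4}: service cost 474
Among all 6 size-2 choices, {D1, D2} is lowest.

Choose D1 and D2; total service cost 412.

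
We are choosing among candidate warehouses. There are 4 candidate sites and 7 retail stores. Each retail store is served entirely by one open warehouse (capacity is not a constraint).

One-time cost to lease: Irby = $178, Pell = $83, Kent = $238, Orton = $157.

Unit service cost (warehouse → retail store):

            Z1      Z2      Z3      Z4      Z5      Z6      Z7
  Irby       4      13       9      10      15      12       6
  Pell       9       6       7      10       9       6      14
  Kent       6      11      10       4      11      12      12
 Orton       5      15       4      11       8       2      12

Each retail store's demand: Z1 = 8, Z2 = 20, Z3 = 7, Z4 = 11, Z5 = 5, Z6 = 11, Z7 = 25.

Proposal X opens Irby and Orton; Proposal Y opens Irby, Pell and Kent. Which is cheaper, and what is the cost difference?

Proposal X: {Irby, Orton}: Z1→Irby 4·8=32, Z2→Irby 13·20=260, Z3→Orton 4·7=28, Z4→Irby 10·11=110, Z5→Orton 8·5=40, Z6→Orton 2·11=22, Z7→Irby 6·25=150. Service 642; fixed 335; total 977.
Proposal Y: {Irby, Pell, Kent}: Z1→Irby 4·8=32, Z2→Pell 6·20=120, Z3→Pell 7·7=49, Z4→Kent 4·11=44, Z5→Pell 9·5=45, Z6→Pell 6·11=66, Z7→Irby 6·25=150. Service 506; fixed 499; total 1005.
Difference: |977 − 1005| = 28.

Proposal X is cheaper by 28.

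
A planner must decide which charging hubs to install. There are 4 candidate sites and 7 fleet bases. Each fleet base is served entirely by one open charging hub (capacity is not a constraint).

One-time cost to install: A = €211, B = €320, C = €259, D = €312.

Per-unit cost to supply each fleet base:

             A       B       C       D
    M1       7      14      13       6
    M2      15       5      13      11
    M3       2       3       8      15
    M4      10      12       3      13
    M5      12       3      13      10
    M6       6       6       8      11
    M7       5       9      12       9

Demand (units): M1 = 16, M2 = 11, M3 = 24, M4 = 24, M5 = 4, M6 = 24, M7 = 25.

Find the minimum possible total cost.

For any fixed open set, each fleet base goes to its cheapest open site; total = fixed + service.
{A}: M1→A 7·16=112, M2→A 15·11=165, M3→A 2·24=48, M4→A 10·24=240, M5→A 12·4=48, M6→A 6·24=144, M7→A 5·25=125. Service 882; fixed 211; total 1093.
{A, C}: service 692 + fixed 470 = 1162
{A, B}: service 736 + fixed 531 = 1267
{A, B, C, D}: M1→D 6·16=96, M2→B 5·11=55, M3→A 2·24=48, M4→C 3·24=72, M5→B 3·4=12, M6→A 6·24=144, M7→A 5·25=125. Service 552; fixed 1102; total 1654.
No other subset beats 1093.

Minimum total cost: 1093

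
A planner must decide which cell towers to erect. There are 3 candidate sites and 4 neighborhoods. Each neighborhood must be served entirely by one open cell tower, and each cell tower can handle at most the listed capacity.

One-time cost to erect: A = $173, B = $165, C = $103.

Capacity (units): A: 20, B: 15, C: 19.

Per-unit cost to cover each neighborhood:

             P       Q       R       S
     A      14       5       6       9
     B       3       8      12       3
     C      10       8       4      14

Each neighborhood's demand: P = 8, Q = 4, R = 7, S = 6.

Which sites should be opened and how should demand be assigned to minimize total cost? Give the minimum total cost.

Minimum total cost: 370

Open {B, C}: P→B 3·8=24, Q→C 8·4=32, R→C 4·7=28, S→B 3·6=18.
Loads: B carries 14/15, C carries 11/19. Service 102; fixed 268; total 370.
Next best feasible plan costs 426.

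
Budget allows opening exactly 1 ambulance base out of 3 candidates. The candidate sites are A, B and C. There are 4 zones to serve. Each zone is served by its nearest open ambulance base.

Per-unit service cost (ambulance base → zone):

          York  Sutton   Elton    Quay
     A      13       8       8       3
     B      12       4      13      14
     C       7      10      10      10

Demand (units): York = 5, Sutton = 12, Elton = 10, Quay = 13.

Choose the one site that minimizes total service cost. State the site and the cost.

Choose A only; total service cost 280.

With exactly 1 open, each zone uses its cheapest among the chosen.
{A}: York→A 13·5=65, Sutton→A 8·12=96, Elton→A 8·10=80, Quay→A 3·13=39. Service cost 280.
{C}: service cost 385
{B}: service cost 420
Among all 3 size-1 choices, {A} is lowest.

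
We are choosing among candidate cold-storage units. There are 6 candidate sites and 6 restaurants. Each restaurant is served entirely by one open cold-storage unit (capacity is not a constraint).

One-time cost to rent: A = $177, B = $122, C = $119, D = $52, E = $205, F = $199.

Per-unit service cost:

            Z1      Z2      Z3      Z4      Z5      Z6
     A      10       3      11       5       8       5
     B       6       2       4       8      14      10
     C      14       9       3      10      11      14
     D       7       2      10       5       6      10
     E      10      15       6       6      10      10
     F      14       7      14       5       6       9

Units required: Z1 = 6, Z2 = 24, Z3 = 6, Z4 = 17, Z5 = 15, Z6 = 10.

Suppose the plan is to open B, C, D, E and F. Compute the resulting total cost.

Each restaurant is assigned to its cheapest site among the open ones.
{B, C, D, E, F}: Z1→B 6·6=36, Z2→B 2·24=48, Z3→C 3·6=18, Z4→D 5·17=85, Z5→D 6·15=90, Z6→F 9·10=90. Service 367; fixed 697; total 1064.

Total cost: 1064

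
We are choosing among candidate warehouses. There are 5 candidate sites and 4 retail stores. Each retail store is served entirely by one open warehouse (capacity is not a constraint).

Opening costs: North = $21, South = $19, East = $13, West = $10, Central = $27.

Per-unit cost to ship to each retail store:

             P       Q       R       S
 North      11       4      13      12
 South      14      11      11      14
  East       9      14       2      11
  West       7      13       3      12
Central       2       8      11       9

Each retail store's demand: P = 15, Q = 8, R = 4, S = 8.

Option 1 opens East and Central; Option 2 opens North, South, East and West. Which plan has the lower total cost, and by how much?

Option 1 is cheaper by 82.

Option 1: {East, Central}: P→Central 2·15=30, Q→Central 8·8=64, R→East 2·4=8, S→Central 9·8=72. Service 174; fixed 40; total 214.
Option 2: {North, South, East, West}: P→West 7·15=105, Q→North 4·8=32, R→East 2·4=8, S→East 11·8=88. Service 233; fixed 63; total 296.
Difference: |214 − 296| = 82.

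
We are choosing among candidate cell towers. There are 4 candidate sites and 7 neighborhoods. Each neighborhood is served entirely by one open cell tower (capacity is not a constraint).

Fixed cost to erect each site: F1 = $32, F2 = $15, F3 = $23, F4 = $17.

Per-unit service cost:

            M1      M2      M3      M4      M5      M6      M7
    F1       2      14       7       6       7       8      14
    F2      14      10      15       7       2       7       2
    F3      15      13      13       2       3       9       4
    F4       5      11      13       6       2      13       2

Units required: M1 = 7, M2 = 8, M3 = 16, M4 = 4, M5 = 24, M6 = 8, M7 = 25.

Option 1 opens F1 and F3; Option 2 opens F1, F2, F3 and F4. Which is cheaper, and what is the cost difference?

Option 2 is cheaper by 74.

Option 1: {F1, F3}: M1→F1 2·7=14, M2→F3 13·8=104, M3→F1 7·16=112, M4→F3 2·4=8, M5→F3 3·24=72, M6→F1 8·8=64, M7→F3 4·25=100. Service 474; fixed 55; total 529.
Option 2: {F1, F2, F3, F4}: M1→F1 2·7=14, M2→F2 10·8=80, M3→F1 7·16=112, M4→F3 2·4=8, M5→F2 2·24=48, M6→F2 7·8=56, M7→F2 2·25=50. Service 368; fixed 87; total 455.
Difference: |529 − 455| = 74.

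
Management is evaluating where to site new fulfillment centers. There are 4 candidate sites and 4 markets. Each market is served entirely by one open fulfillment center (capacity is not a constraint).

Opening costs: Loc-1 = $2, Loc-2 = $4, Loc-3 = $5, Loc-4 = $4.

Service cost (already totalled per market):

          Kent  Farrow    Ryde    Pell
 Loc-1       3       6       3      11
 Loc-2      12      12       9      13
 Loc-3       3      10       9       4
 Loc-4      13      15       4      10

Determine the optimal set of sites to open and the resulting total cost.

For any fixed open set, each market goes to its cheapest open site; total = fixed + service.
{Loc-1, Loc-3}: Kent→Loc-1 3, Farrow→Loc-1 6, Ryde→Loc-1 3, Pell→Loc-3 4. Service 16; fixed 7; total 23.
{Loc-1}: service 23 + fixed 2 = 25
{Loc-1, Loc-2, Loc-3}: service 16 + fixed 11 = 27
{Loc-1, Loc-2, Loc-3, Loc-4}: service 16 + fixed 15 = 31
(All 15 nonempty subsets were checked; Loc-1 and Loc-3 is lowest.)

Open Loc-1 and Loc-3; minimum total cost 23.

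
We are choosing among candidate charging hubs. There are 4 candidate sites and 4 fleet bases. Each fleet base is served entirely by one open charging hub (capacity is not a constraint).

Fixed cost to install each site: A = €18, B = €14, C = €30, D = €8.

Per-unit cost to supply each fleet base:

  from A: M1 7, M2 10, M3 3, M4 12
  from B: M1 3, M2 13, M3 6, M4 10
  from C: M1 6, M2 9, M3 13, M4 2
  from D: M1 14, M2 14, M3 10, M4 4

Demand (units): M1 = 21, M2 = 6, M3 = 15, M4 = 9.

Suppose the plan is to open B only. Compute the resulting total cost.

Each fleet base is assigned to its cheapest site among the open ones.
{B}: M1→B 3·21=63, M2→B 13·6=78, M3→B 6·15=90, M4→B 10·9=90. Service 321; fixed 14; total 335.

Total cost: 335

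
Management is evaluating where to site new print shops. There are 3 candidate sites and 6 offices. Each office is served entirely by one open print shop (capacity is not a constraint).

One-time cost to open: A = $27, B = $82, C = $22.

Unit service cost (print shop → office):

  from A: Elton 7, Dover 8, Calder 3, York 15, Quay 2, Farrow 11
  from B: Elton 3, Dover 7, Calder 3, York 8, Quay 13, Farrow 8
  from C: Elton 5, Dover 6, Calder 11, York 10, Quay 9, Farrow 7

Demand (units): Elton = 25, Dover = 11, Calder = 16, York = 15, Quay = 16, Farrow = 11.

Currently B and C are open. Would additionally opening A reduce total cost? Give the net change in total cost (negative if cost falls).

Yes — net change −85 (cost falls by 85).

Current service cost with {B, C}: 530.
Adding A: each office re-picks its cheapest; new service cost 418, saving 112.
Extra fixed cost: 27. Net change = 27 − 112 = -85.
(Totals: 634 → 549.)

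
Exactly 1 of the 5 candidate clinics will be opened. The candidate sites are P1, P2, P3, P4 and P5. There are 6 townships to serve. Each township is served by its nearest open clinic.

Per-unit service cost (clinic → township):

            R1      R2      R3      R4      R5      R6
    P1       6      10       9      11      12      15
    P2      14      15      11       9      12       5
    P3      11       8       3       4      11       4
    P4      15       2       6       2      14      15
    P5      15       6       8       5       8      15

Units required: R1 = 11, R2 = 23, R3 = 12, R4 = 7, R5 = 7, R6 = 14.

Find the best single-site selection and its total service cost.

With exactly 1 open, each township uses its cheapest among the chosen.
{P3}: R1→P3 11·11=121, R2→P3 8·23=184, R3→P3 3·12=36, R4→P3 4·7=28, R5→P3 11·7=77, R6→P3 4·14=56. Service cost 502.
{P4}: service cost 605
{P5}: service cost 700
Among all 5 size-1 choices, {P3} is lowest.

Choose P3 only; total service cost 502.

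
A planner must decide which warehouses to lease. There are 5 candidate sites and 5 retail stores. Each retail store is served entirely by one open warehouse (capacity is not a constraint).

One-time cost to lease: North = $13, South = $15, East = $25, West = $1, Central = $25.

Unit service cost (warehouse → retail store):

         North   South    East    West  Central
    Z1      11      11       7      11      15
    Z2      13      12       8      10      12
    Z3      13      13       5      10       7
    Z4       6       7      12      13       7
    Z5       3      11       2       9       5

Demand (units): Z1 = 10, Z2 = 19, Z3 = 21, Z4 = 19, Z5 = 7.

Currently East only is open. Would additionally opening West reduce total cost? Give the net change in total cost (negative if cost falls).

Current service cost with {East}: 569.
Adding West: each retail store re-picks its cheapest; new service cost 569, saving 0.
Extra fixed cost: 1. Net change = 1 − 0 = 1.
(Totals: 594 → 595.)

No — net change +1 (cost rises by 1).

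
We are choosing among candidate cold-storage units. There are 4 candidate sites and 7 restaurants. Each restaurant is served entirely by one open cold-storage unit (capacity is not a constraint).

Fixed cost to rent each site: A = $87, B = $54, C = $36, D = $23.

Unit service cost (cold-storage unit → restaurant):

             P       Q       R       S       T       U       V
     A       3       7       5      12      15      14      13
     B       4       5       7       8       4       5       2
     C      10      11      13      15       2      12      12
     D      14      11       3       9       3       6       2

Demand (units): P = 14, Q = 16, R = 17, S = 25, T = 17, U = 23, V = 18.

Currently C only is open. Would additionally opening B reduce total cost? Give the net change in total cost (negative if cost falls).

Yes — net change −744 (cost falls by 744).

Current service cost with {C}: 1438.
Adding B: each restaurant re-picks its cheapest; new service cost 640, saving 798.
Extra fixed cost: 54. Net change = 54 − 798 = -744.
(Totals: 1474 → 730.)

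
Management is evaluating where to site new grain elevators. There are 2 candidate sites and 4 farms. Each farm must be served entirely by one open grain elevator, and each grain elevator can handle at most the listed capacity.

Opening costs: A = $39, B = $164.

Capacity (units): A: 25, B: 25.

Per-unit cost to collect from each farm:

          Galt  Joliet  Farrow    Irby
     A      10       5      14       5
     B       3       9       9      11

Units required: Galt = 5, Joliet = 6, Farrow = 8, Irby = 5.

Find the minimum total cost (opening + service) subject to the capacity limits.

Minimum total cost: 256

Open {A}: Galt→A 10·5=50, Joliet→A 5·6=30, Farrow→A 14·8=112, Irby→A 5·5=25.
Loads: A carries 24/25. Service 217; fixed 39; total 256.
Next best feasible plan costs 345.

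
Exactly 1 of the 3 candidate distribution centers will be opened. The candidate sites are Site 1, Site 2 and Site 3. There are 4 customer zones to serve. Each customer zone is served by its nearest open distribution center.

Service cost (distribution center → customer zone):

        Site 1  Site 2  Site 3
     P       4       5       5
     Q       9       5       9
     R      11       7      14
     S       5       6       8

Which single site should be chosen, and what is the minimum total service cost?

Choose Site 2 only; total service cost 23.

With exactly 1 open, each customer zone uses its cheapest among the chosen.
{Site 2}: P→Site 2 5, Q→Site 2 5, R→Site 2 7, S→Site 2 6. Service cost 23.
{Site 1}: service cost 29
{Site 3}: service cost 36
Among all 3 size-1 choices, {Site 2} is lowest.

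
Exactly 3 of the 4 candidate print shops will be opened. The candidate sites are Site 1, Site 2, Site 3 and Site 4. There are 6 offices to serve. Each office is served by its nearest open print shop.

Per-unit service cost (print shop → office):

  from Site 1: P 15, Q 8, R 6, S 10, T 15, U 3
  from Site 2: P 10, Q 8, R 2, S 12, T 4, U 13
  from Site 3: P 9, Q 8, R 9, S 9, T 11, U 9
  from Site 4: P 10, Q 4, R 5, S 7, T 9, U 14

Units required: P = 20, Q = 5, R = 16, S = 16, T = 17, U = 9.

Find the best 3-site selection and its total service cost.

With exactly 3 open, each office uses its cheapest among the chosen.
{Site 1, Site 2, Site 4}: P→Site 2 10·20=200, Q→Site 4 4·5=20, R→Site 2 2·16=32, S→Site 4 7·16=112, T→Site 2 4·17=68, U→Site 1 3·9=27. Service cost 459.
{Site 1, Site 2, Site 3}: service cost 491
{Site 2, Site 3, Site 4}: service cost 493
Among all 4 size-3 choices, {Site 1, Site 2, Site 4} is lowest.

Choose Site 1, Site 2 and Site 4; total service cost 459.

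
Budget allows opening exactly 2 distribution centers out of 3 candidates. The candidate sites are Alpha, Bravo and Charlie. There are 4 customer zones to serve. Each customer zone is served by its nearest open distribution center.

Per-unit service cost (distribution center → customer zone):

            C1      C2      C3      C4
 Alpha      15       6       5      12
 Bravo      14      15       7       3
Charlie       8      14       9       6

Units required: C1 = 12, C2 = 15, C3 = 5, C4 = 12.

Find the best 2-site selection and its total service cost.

With exactly 2 open, each customer zone uses its cheapest among the chosen.
{Alpha, Charlie}: C1→Charlie 8·12=96, C2→Alpha 6·15=90, C3→Alpha 5·5=25, C4→Charlie 6·12=72. Service cost 283.
{Alpha, Bravo}: service cost 319
{Bravo, Charlie}: service cost 377
Among all 3 size-2 choices, {Alpha, Charlie} is lowest.

Choose Alpha and Charlie; total service cost 283.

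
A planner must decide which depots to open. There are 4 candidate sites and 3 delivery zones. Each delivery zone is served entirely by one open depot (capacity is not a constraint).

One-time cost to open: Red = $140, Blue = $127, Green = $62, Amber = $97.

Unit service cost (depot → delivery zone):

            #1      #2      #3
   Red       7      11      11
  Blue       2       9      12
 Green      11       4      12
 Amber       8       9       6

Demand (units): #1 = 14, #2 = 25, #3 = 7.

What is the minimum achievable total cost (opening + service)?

Minimum total cost: 400

For any fixed open set, each delivery zone goes to its cheapest open site; total = fixed + service.
{Green}: #1→Green 11·14=154, #2→Green 4·25=100, #3→Green 12·7=84. Service 338; fixed 62; total 400.
{Blue, Green}: #1→Blue 2·14=28, #2→Green 4·25=100, #3→Blue 12·7=84. Service 212; fixed 189; total 401.
{Green, Amber}: service 254 + fixed 159 = 413
{Red, Blue, Green, Amber}: service 170 + fixed 426 = 596
(All 15 nonempty subsets were checked; Green only is lowest.)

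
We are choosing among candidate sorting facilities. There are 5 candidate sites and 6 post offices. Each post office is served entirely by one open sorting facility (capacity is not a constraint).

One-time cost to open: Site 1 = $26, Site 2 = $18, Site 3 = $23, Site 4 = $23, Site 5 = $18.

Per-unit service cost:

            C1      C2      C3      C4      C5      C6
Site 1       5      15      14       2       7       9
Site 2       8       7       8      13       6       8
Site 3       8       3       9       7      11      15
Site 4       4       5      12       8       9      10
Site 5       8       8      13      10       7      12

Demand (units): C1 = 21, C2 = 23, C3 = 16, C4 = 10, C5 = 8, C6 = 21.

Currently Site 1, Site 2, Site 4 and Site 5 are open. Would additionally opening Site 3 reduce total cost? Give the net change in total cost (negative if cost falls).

Current service cost with {Site 1, Site 2, Site 4, Site 5}: 563.
Adding Site 3: each post office re-picks its cheapest; new service cost 517, saving 46.
Extra fixed cost: 23. Net change = 23 − 46 = -23.
(Totals: 648 → 625.)

Yes — net change −23 (cost falls by 23).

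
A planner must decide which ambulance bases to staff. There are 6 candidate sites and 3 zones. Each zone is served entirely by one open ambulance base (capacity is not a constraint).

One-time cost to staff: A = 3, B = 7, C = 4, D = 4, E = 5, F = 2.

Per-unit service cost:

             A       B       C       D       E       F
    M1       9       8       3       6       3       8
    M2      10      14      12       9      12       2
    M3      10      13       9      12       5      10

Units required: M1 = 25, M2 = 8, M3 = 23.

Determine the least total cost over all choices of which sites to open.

Minimum total cost: 213

For any fixed open set, each zone goes to its cheapest open site; total = fixed + service.
{E, F}: M1→E 3·25=75, M2→F 2·8=16, M3→E 5·23=115. Service 206; fixed 7; total 213.
{A, E, F}: M1→E 3·25=75, M2→F 2·8=16, M3→E 5·23=115. Service 206; fixed 10; total 216.
{C, E, F}: service 206 + fixed 11 = 217
{A, B, C, D, E, F}: service 206 + fixed 25 = 231
No other subset beats 213.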